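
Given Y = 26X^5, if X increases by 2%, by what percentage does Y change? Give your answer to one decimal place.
10.4%

For Y = 26X^5:
If X → X(1 + 0.02)
Then Y → Y · (1 + 0.02)^5
     ≈ Y · 1.1041

Percentage change = ((1 + 0.02)^5 − 1) × 100% ≈ 10.4%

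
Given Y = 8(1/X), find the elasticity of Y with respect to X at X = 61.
Elasticity = -1

Elasticity = (dY/dX) · (X/Y)

dY/dX = -8/X²
At X = 61: dY/dX = -8/3721, Y = 8/61

Elasticity = (-8/3721) · (61 / (8/61)) = -1

Interpretation: for a small percentage change in X, the percentage change in Y is approximately -1.00 times as large.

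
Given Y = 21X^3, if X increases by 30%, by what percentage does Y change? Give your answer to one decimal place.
119.7%

For Y = 21X^3:
If X → X(1 + 0.3)
Then Y → Y · (1 + 0.3)^3
     = Y · 2.1970

Percentage change = ((1 + 0.3)^3 − 1) × 100% = 119.7%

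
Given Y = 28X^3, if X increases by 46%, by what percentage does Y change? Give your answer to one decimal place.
211.2%

For Y = 28X^3:
If X → X(1 + 0.46)
Then Y → Y · (1 + 0.46)^3
     ≈ Y · 3.1121

Percentage change = ((1 + 0.46)^3 − 1) × 100% ≈ 211.2%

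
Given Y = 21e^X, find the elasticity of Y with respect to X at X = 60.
Elasticity = 60

Elasticity = (dY/dX) · (X/Y)

dY/dX = 21·e^X
At X = 60: dY/dX = 21·e^60, Y = 21·e^60

Elasticity = (21·e^60) · (60 / (21·e^60)) = 60

Interpretation: for a small percentage change in X, the percentage change in Y is approximately 60.00 times as large.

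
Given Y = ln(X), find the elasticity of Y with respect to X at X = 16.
Elasticity = 1/ln(16) ≈ 0.3607

Elasticity = (dY/dX) · (X/Y)

dY/dX = 1/X
At X = 16: dY/dX = 1/16, Y = ln(16)

Elasticity = (1/16) · (16 / (ln(16))) = 1/ln(16) ≈ 0.3607

Interpretation: for a small percentage change in X, the percentage change in Y is approximately 0.36 times as large.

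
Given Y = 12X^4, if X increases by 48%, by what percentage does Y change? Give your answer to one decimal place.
379.8%

For Y = 12X^4:
If X → X(1 + 0.48)
Then Y → Y · (1 + 0.48)^4
     ≈ Y · 4.7979

Percentage change = ((1 + 0.48)^4 − 1) × 100% ≈ 379.8%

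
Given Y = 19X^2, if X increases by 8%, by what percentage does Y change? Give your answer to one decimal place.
16.6%

For Y = 19X^2:
If X → X(1 + 0.08)
Then Y → Y · (1 + 0.08)^2
     = Y · 1.1664

Percentage change = ((1 + 0.08)^2 − 1) × 100% ≈ 16.6%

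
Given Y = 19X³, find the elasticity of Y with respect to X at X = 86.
Elasticity = 3

Elasticity = (dY/dX) · (X/Y)

dY/dX = 57·X²
At X = 86: dY/dX = 421572, Y = 12085064

Elasticity = 421572 · (86 / 12085064) = 3

Interpretation: for a small percentage change in X, the percentage change in Y is approximately 3.00 times as large.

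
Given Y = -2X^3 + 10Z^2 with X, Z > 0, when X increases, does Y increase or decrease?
Y decreases

Taking the partial derivative:
∂Y/∂X = -6X^2

∂Y/∂X = -6X^2 < 0 (assuming positive values)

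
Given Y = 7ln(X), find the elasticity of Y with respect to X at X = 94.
Elasticity = 1/ln(94) ≈ 0.2201

Elasticity = (dY/dX) · (X/Y)

dY/dX = 7/X
At X = 94: dY/dX = 7/94, Y = 7·ln(94)

Elasticity = (7/94) · (94 / (7·ln(94))) = 1/ln(94) ≈ 0.2201

Interpretation: for a small percentage change in X, the percentage change in Y is approximately 0.22 times as large.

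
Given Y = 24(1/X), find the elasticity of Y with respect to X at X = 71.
Elasticity = -1

Elasticity = (dY/dX) · (X/Y)

dY/dX = -24/X²
At X = 71: dY/dX = -24/5041, Y = 24/71

Elasticity = (-24/5041) · (71 / (24/71)) = -1

Interpretation: for a small percentage change in X, the percentage change in Y is approximately -1.00 times as large.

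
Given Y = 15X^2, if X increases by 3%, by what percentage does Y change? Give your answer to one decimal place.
6.1%

For Y = 15X^2:
If X → X(1 + 0.03)
Then Y → Y · (1 + 0.03)^2
     = Y · 1.0609

Percentage change = ((1 + 0.03)^2 − 1) × 100% ≈ 6.1%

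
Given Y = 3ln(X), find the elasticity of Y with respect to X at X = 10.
Elasticity = 1/ln(10) ≈ 0.4343

Elasticity = (dY/dX) · (X/Y)

dY/dX = 3/X
At X = 10: dY/dX = 3/10, Y = 3·ln(10)

Elasticity = (3/10) · (10 / (3·ln(10))) = 1/ln(10) ≈ 0.4343

Interpretation: for a small percentage change in X, the percentage change in Y is approximately 0.43 times as large.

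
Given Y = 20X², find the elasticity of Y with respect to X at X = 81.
Elasticity = 2

Elasticity = (dY/dX) · (X/Y)

dY/dX = 40·X
At X = 81: dY/dX = 3240, Y = 131220

Elasticity = 3240 · (81 / 131220) = 2

Interpretation: for a small percentage change in X, the percentage change in Y is approximately 2.00 times as large.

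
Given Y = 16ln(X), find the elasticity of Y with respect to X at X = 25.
Elasticity = 1/ln(25) ≈ 0.3107

Elasticity = (dY/dX) · (X/Y)

dY/dX = 16/X
At X = 25: dY/dX = 16/25, Y = 16·ln(25)

Elasticity = (16/25) · (25 / (16·ln(25))) = 1/ln(25) ≈ 0.3107

Interpretation: for a small percentage change in X, the percentage change in Y is approximately 0.31 times as large.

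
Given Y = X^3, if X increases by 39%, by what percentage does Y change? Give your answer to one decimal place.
168.6%

For Y = X^3:
If X → X(1 + 0.39)
Then Y → Y · (1 + 0.39)^3
     ≈ Y · 2.6856

Percentage change = ((1 + 0.39)^3 − 1) × 100% ≈ 168.6%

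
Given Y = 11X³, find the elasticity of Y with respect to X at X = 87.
Elasticity = 3

Elasticity = (dY/dX) · (X/Y)

dY/dX = 33·X²
At X = 87: dY/dX = 249777, Y = 7243533

Elasticity = 249777 · (87 / 7243533) = 3

Interpretation: for a small percentage change in X, the percentage change in Y is approximately 3.00 times as large.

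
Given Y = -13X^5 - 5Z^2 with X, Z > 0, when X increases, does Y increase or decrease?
Y decreases

Taking the partial derivative:
∂Y/∂X = -65X^4

∂Y/∂X = -65X^4 < 0 (assuming positive values)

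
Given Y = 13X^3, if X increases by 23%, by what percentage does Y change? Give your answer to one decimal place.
86.1%

For Y = 13X^3:
If X → X(1 + 0.23)
Then Y → Y · (1 + 0.23)^3
     ≈ Y · 1.8609

Percentage change = ((1 + 0.23)^3 − 1) × 100% ≈ 86.1%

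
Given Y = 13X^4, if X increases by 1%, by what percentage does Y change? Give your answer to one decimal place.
4.1%

For Y = 13X^4:
If X → X(1 + 0.01)
Then Y → Y · (1 + 0.01)^4
     ≈ Y · 1.0406

Percentage change = ((1 + 0.01)^4 − 1) × 100% ≈ 4.1%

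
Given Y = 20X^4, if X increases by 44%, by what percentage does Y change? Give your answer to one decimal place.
330.0%

For Y = 20X^4:
If X → X(1 + 0.44)
Then Y → Y · (1 + 0.44)^4
     ≈ Y · 4.2998

Percentage change = ((1 + 0.44)^4 − 1) × 100% ≈ 330.0%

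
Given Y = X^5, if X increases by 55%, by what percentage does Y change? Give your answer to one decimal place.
794.7%

For Y = X^5:
If X → X(1 + 0.55)
Then Y → Y · (1 + 0.55)^5
     ≈ Y · 8.9466

Percentage change = ((1 + 0.55)^5 − 1) × 100% ≈ 794.7%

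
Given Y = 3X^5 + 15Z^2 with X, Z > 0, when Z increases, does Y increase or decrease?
Y increases

Taking the partial derivative:
∂Y/∂Z = 30Z

∂Y/∂Z = 30Z > 0 (assuming positive values)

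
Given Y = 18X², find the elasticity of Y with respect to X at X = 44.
Elasticity = 2

Elasticity = (dY/dX) · (X/Y)

dY/dX = 36·X
At X = 44: dY/dX = 1584, Y = 34848

Elasticity = 1584 · (44 / 34848) = 2

Interpretation: for a small percentage change in X, the percentage change in Y is approximately 2.00 times as large.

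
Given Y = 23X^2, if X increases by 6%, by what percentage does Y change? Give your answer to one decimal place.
12.4%

For Y = 23X^2:
If X → X(1 + 0.06)
Then Y → Y · (1 + 0.06)^2
     = Y · 1.1236

Percentage change = ((1 + 0.06)^2 − 1) × 100% ≈ 12.4%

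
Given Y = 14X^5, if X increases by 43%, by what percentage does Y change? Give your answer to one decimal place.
498.0%

For Y = 14X^5:
If X → X(1 + 0.43)
Then Y → Y · (1 + 0.43)^5
     ≈ Y · 5.9797

Percentage change = ((1 + 0.43)^5 − 1) × 100% ≈ 498.0%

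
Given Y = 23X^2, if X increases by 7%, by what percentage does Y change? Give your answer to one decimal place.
14.5%

For Y = 23X^2:
If X → X(1 + 0.07)
Then Y → Y · (1 + 0.07)^2
     = Y · 1.1449

Percentage change = ((1 + 0.07)^2 − 1) × 100% ≈ 14.5%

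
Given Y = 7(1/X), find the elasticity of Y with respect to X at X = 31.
Elasticity = -1

Elasticity = (dY/dX) · (X/Y)

dY/dX = -7/X²
At X = 31: dY/dX = -7/961, Y = 7/31

Elasticity = (-7/961) · (31 / (7/31)) = -1

Interpretation: for a small percentage change in X, the percentage change in Y is approximately -1.00 times as large.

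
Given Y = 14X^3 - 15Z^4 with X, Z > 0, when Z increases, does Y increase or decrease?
Y decreases

Taking the partial derivative:
∂Y/∂Z = -60Z^3

∂Y/∂Z = -60Z^3 < 0 (assuming positive values)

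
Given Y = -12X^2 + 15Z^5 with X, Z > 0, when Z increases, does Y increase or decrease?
Y increases

Taking the partial derivative:
∂Y/∂Z = 75Z^4

∂Y/∂Z = 75Z^4 > 0 (assuming positive values)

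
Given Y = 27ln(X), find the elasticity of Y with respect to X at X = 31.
Elasticity = 1/ln(31) ≈ 0.2912

Elasticity = (dY/dX) · (X/Y)

dY/dX = 27/X
At X = 31: dY/dX = 27/31, Y = 27·ln(31)

Elasticity = (27/31) · (31 / (27·ln(31))) = 1/ln(31) ≈ 0.2912

Interpretation: for a small percentage change in X, the percentage change in Y is approximately 0.29 times as large.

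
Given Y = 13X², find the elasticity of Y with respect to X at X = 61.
Elasticity = 2

Elasticity = (dY/dX) · (X/Y)

dY/dX = 26·X
At X = 61: dY/dX = 1586, Y = 48373

Elasticity = 1586 · (61 / 48373) = 2

Interpretation: for a small percentage change in X, the percentage change in Y is approximately 2.00 times as large.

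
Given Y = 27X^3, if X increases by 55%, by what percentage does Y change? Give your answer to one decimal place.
272.4%

For Y = 27X^3:
If X → X(1 + 0.55)
Then Y → Y · (1 + 0.55)^3
     ≈ Y · 3.7239

Percentage change = ((1 + 0.55)^3 − 1) × 100% ≈ 272.4%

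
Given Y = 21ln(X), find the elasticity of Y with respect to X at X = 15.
Elasticity = 1/ln(15) ≈ 0.3693

Elasticity = (dY/dX) · (X/Y)

dY/dX = 21/X
At X = 15: dY/dX = 7/5, Y = 21·ln(15)

Elasticity = (7/5) · (15 / (21·ln(15))) = 1/ln(15) ≈ 0.3693

Interpretation: for a small percentage change in X, the percentage change in Y is approximately 0.37 times as large.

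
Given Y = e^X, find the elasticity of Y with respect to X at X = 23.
Elasticity = 23

Elasticity = (dY/dX) · (X/Y)

dY/dX = e^X
At X = 23: dY/dX = e^23, Y = e^23

Elasticity = (e^23) · (23 / (e^23)) = 23

Interpretation: for a small percentage change in X, the percentage change in Y is approximately 23.00 times as large.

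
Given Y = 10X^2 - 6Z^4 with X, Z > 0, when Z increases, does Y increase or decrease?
Y decreases

Taking the partial derivative:
∂Y/∂Z = -24Z^3

∂Y/∂Z = -24Z^3 < 0 (assuming positive values)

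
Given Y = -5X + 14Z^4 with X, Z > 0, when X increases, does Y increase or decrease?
Y decreases

Taking the partial derivative:
∂Y/∂X = -5

∂Y/∂X = -5 < 0 (assuming positive values)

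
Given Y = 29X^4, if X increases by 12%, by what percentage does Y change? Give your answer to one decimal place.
57.4%

For Y = 29X^4:
If X → X(1 + 0.12)
Then Y → Y · (1 + 0.12)^4
     ≈ Y · 1.5735

Percentage change = ((1 + 0.12)^4 − 1) × 100% ≈ 57.4%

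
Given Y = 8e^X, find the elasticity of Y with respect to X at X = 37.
Elasticity = 37

Elasticity = (dY/dX) · (X/Y)

dY/dX = 8·e^X
At X = 37: dY/dX = 8·e^37, Y = 8·e^37

Elasticity = (8·e^37) · (37 / (8·e^37)) = 37

Interpretation: for a small percentage change in X, the percentage change in Y is approximately 37.00 times as large.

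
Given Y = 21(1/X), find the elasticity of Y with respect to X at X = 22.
Elasticity = -1

Elasticity = (dY/dX) · (X/Y)

dY/dX = -21/X²
At X = 22: dY/dX = -21/484, Y = 21/22

Elasticity = (-21/484) · (22 / (21/22)) = -1

Interpretation: for a small percentage change in X, the percentage change in Y is approximately -1.00 times as large.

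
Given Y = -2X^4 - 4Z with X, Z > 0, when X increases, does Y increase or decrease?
Y decreases

Taking the partial derivative:
∂Y/∂X = -8X^3

∂Y/∂X = -8X^3 < 0 (assuming positive values)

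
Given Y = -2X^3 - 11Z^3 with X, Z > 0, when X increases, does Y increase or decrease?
Y decreases

Taking the partial derivative:
∂Y/∂X = -6X^2

∂Y/∂X = -6X^2 < 0 (assuming positive values)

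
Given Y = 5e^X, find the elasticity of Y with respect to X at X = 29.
Elasticity = 29

Elasticity = (dY/dX) · (X/Y)

dY/dX = 5·e^X
At X = 29: dY/dX = 5·e^29, Y = 5·e^29

Elasticity = (5·e^29) · (29 / (5·e^29)) = 29

Interpretation: for a small percentage change in X, the percentage change in Y is approximately 29.00 times as large.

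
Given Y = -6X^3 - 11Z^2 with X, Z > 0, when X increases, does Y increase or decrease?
Y decreases

Taking the partial derivative:
∂Y/∂X = -18X^2

∂Y/∂X = -18X^2 < 0 (assuming positive values)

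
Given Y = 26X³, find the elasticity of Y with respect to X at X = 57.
Elasticity = 3

Elasticity = (dY/dX) · (X/Y)

dY/dX = 78·X²
At X = 57: dY/dX = 253422, Y = 4815018

Elasticity = 253422 · (57 / 4815018) = 3

Interpretation: for a small percentage change in X, the percentage change in Y is approximately 3.00 times as large.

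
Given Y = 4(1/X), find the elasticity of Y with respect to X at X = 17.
Elasticity = -1

Elasticity = (dY/dX) · (X/Y)

dY/dX = -4/X²
At X = 17: dY/dX = -4/289, Y = 4/17

Elasticity = (-4/289) · (17 / (4/17)) = -1

Interpretation: for a small percentage change in X, the percentage change in Y is approximately -1.00 times as large.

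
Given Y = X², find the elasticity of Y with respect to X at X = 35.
Elasticity = 2

Elasticity = (dY/dX) · (X/Y)

dY/dX = 2·X
At X = 35: dY/dX = 70, Y = 1225

Elasticity = 70 · (35 / 1225) = 2

Interpretation: for a small percentage change in X, the percentage change in Y is approximately 2.00 times as large.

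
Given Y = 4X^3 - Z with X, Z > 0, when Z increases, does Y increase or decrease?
Y decreases

Taking the partial derivative:
∂Y/∂Z = -1

∂Y/∂Z = -1 < 0 (assuming positive values)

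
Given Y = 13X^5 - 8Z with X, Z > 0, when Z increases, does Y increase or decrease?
Y decreases

Taking the partial derivative:
∂Y/∂Z = -8

∂Y/∂Z = -8 < 0 (assuming positive values)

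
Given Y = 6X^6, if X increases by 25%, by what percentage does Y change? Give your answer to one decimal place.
281.5%

For Y = 6X^6:
If X → X(1 + 0.25)
Then Y → Y · (1 + 0.25)^6
     ≈ Y · 3.8147

Percentage change = ((1 + 0.25)^6 − 1) × 100% ≈ 281.5%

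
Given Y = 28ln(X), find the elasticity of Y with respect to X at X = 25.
Elasticity = 1/ln(25) ≈ 0.3107

Elasticity = (dY/dX) · (X/Y)

dY/dX = 28/X
At X = 25: dY/dX = 28/25, Y = 28·ln(25)

Elasticity = (28/25) · (25 / (28·ln(25))) = 1/ln(25) ≈ 0.3107

Interpretation: for a small percentage change in X, the percentage change in Y is approximately 0.31 times as large.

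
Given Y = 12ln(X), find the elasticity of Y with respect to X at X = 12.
Elasticity = 1/ln(12) ≈ 0.4024

Elasticity = (dY/dX) · (X/Y)

dY/dX = 12/X
At X = 12: dY/dX = 1, Y = 12·ln(12)

Elasticity = 1 · (12 / (12·ln(12))) = 1/ln(12) ≈ 0.4024

Interpretation: for a small percentage change in X, the percentage change in Y is approximately 0.40 times as large.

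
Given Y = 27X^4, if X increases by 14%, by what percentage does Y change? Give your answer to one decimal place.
68.9%

For Y = 27X^4:
If X → X(1 + 0.14)
Then Y → Y · (1 + 0.14)^4
     ≈ Y · 1.6890

Percentage change = ((1 + 0.14)^4 − 1) × 100% ≈ 68.9%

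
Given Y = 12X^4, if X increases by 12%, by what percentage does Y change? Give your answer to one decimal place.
57.4%

For Y = 12X^4:
If X → X(1 + 0.12)
Then Y → Y · (1 + 0.12)^4
     ≈ Y · 1.5735

Percentage change = ((1 + 0.12)^4 − 1) × 100% ≈ 57.4%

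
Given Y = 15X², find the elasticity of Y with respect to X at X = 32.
Elasticity = 2

Elasticity = (dY/dX) · (X/Y)

dY/dX = 30·X
At X = 32: dY/dX = 960, Y = 15360

Elasticity = 960 · (32 / 15360) = 2

Interpretation: for a small percentage change in X, the percentage change in Y is approximately 2.00 times as large.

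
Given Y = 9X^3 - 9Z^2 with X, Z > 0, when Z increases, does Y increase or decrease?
Y decreases

Taking the partial derivative:
∂Y/∂Z = -18Z

∂Y/∂Z = -18Z < 0 (assuming positive values)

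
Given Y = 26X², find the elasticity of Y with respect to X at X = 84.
Elasticity = 2

Elasticity = (dY/dX) · (X/Y)

dY/dX = 52·X
At X = 84: dY/dX = 4368, Y = 183456

Elasticity = 4368 · (84 / 183456) = 2

Interpretation: for a small percentage change in X, the percentage change in Y is approximately 2.00 times as large.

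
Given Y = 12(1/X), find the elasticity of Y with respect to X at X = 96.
Elasticity = -1

Elasticity = (dY/dX) · (X/Y)

dY/dX = -12/X²
At X = 96: dY/dX = -1/768, Y = 1/8

Elasticity = (-1/768) · (96 / (1/8)) = -1

Interpretation: for a small percentage change in X, the percentage change in Y is approximately -1.00 times as large.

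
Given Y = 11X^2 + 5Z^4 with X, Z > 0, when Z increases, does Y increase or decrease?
Y increases

Taking the partial derivative:
∂Y/∂Z = 20Z^3

∂Y/∂Z = 20Z^3 > 0 (assuming positive values)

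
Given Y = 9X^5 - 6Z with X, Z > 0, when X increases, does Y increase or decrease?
Y increases

Taking the partial derivative:
∂Y/∂X = 45X^4

∂Y/∂X = 45X^4 > 0 (assuming positive values)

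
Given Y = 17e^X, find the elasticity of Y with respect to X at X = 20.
Elasticity = 20

Elasticity = (dY/dX) · (X/Y)

dY/dX = 17·e^X
At X = 20: dY/dX = 17·e^20, Y = 17·e^20

Elasticity = (17·e^20) · (20 / (17·e^20)) = 20

Interpretation: for a small percentage change in X, the percentage change in Y is approximately 20.00 times as large.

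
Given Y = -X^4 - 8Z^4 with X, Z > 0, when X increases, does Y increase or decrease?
Y decreases

Taking the partial derivative:
∂Y/∂X = -4X^3

∂Y/∂X = -4X^3 < 0 (assuming positive values)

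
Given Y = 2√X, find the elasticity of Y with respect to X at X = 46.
Elasticity = 1/2

Elasticity = (dY/dX) · (X/Y)

dY/dX = 1/√X
At X = 46: dY/dX = √46/46, Y = 2·√46

Elasticity = (√46/46) · (46 / (2·√46)) = 1/2

Interpretation: for a small percentage change in X, the percentage change in Y is approximately 0.50 times as large.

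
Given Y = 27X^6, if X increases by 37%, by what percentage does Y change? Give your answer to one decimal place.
561.2%

For Y = 27X^6:
If X → X(1 + 0.37)
Then Y → Y · (1 + 0.37)^6
     ≈ Y · 6.6119

Percentage change = ((1 + 0.37)^6 − 1) × 100% ≈ 561.2%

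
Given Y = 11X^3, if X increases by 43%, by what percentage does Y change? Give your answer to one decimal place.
192.4%

For Y = 11X^3:
If X → X(1 + 0.43)
Then Y → Y · (1 + 0.43)^3
     ≈ Y · 2.9242

Percentage change = ((1 + 0.43)^3 − 1) × 100% ≈ 192.4%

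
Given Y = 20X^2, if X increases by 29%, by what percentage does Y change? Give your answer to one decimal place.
66.4%

For Y = 20X^2:
If X → X(1 + 0.29)
Then Y → Y · (1 + 0.29)^2
     = Y · 1.6641

Percentage change = ((1 + 0.29)^2 − 1) × 100% ≈ 66.4%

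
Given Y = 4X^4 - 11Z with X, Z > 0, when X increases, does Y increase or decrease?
Y increases

Taking the partial derivative:
∂Y/∂X = 16X^3

∂Y/∂X = 16X^3 > 0 (assuming positive values)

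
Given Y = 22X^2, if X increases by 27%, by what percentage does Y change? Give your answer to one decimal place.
61.3%

For Y = 22X^2:
If X → X(1 + 0.27)
Then Y → Y · (1 + 0.27)^2
     = Y · 1.6129

Percentage change = ((1 + 0.27)^2 − 1) × 100% ≈ 61.3%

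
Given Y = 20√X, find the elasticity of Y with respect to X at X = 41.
Elasticity = 1/2

Elasticity = (dY/dX) · (X/Y)

dY/dX = 10/√X
At X = 41: dY/dX = 10·√41/41, Y = 20·√41

Elasticity = (10·√41/41) · (41 / (20·√41)) = 1/2

Interpretation: for a small percentage change in X, the percentage change in Y is approximately 0.50 times as large.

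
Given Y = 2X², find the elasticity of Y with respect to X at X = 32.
Elasticity = 2

Elasticity = (dY/dX) · (X/Y)

dY/dX = 4·X
At X = 32: dY/dX = 128, Y = 2048

Elasticity = 128 · (32 / 2048) = 2

Interpretation: for a small percentage change in X, the percentage change in Y is approximately 2.00 times as large.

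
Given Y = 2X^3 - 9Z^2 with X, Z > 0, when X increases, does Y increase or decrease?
Y increases

Taking the partial derivative:
∂Y/∂X = 6X^2

∂Y/∂X = 6X^2 > 0 (assuming positive values)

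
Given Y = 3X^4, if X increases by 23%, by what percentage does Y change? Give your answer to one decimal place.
128.9%

For Y = 3X^4:
If X → X(1 + 0.23)
Then Y → Y · (1 + 0.23)^4
     ≈ Y · 2.2889

Percentage change = ((1 + 0.23)^4 − 1) × 100% ≈ 128.9%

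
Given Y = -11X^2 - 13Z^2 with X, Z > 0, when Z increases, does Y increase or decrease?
Y decreases

Taking the partial derivative:
∂Y/∂Z = -26Z

∂Y/∂Z = -26Z < 0 (assuming positive values)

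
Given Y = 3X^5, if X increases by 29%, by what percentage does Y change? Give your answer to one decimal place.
257.2%

For Y = 3X^5:
If X → X(1 + 0.29)
Then Y → Y · (1 + 0.29)^5
     ≈ Y · 3.5723

Percentage change = ((1 + 0.29)^5 − 1) × 100% ≈ 257.2%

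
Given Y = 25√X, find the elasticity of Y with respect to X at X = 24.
Elasticity = 1/2

Elasticity = (dY/dX) · (X/Y)

dY/dX = 25/(2·√X)
At X = 24: dY/dX = 25·√6/24, Y = 50·√6

Elasticity = (25·√6/24) · (24 / (50·√6)) = 1/2

Interpretation: for a small percentage change in X, the percentage change in Y is approximately 0.50 times as large.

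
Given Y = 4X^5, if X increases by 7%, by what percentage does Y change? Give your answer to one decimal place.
40.3%

For Y = 4X^5:
If X → X(1 + 0.07)
Then Y → Y · (1 + 0.07)^5
     ≈ Y · 1.4026

Percentage change = ((1 + 0.07)^5 − 1) × 100% ≈ 40.3%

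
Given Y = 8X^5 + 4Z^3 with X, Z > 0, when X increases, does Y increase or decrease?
Y increases

Taking the partial derivative:
∂Y/∂X = 40X^4

∂Y/∂X = 40X^4 > 0 (assuming positive values)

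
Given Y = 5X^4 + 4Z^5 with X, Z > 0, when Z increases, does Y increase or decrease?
Y increases

Taking the partial derivative:
∂Y/∂Z = 20Z^4

∂Y/∂Z = 20Z^4 > 0 (assuming positive values)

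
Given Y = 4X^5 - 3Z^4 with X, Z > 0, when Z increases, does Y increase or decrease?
Y decreases

Taking the partial derivative:
∂Y/∂Z = -12Z^3

∂Y/∂Z = -12Z^3 < 0 (assuming positive values)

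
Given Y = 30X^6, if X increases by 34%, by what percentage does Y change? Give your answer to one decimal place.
478.9%

For Y = 30X^6:
If X → X(1 + 0.34)
Then Y → Y · (1 + 0.34)^6
     ≈ Y · 5.7893

Percentage change = ((1 + 0.34)^6 − 1) × 100% ≈ 478.9%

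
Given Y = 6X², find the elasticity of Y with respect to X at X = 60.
Elasticity = 2

Elasticity = (dY/dX) · (X/Y)

dY/dX = 12·X
At X = 60: dY/dX = 720, Y = 21600

Elasticity = 720 · (60 / 21600) = 2

Interpretation: for a small percentage change in X, the percentage change in Y is approximately 2.00 times as large.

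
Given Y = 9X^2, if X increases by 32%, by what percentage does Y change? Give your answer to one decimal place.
74.2%

For Y = 9X^2:
If X → X(1 + 0.32)
Then Y → Y · (1 + 0.32)^2
     = Y · 1.7424

Percentage change = ((1 + 0.32)^2 − 1) × 100% ≈ 74.2%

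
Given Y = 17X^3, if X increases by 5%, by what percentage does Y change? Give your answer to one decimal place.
15.8%

For Y = 17X^3:
If X → X(1 + 0.05)
Then Y → Y · (1 + 0.05)^3
     ≈ Y · 1.1576

Percentage change = ((1 + 0.05)^3 − 1) × 100% ≈ 15.8%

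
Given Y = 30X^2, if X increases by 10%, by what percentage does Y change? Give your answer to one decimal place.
21.0%

For Y = 30X^2:
If X → X(1 + 0.1)
Then Y → Y · (1 + 0.1)^2
     = Y · 1.2100

Percentage change = ((1 + 0.1)^2 − 1) × 100% = 21.0%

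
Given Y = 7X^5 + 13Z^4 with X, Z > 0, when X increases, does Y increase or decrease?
Y increases

Taking the partial derivative:
∂Y/∂X = 35X^4

∂Y/∂X = 35X^4 > 0 (assuming positive values)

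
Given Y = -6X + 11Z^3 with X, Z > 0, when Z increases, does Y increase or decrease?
Y increases

Taking the partial derivative:
∂Y/∂Z = 33Z^2

∂Y/∂Z = 33Z^2 > 0 (assuming positive values)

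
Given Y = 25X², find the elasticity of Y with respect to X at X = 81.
Elasticity = 2

Elasticity = (dY/dX) · (X/Y)

dY/dX = 50·X
At X = 81: dY/dX = 4050, Y = 164025

Elasticity = 4050 · (81 / 164025) = 2

Interpretation: for a small percentage change in X, the percentage change in Y is approximately 2.00 times as large.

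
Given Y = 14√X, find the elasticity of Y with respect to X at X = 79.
Elasticity = 1/2

Elasticity = (dY/dX) · (X/Y)

dY/dX = 7/√X
At X = 79: dY/dX = 7·√79/79, Y = 14·√79

Elasticity = (7·√79/79) · (79 / (14·√79)) = 1/2

Interpretation: for a small percentage change in X, the percentage change in Y is approximately 0.50 times as large.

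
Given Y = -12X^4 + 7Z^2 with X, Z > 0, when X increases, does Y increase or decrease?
Y decreases

Taking the partial derivative:
∂Y/∂X = -48X^3

∂Y/∂X = -48X^3 < 0 (assuming positive values)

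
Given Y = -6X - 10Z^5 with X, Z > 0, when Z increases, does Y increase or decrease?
Y decreases

Taking the partial derivative:
∂Y/∂Z = -50Z^4

∂Y/∂Z = -50Z^4 < 0 (assuming positive values)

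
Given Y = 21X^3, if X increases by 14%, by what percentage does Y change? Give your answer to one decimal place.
48.2%

For Y = 21X^3:
If X → X(1 + 0.14)
Then Y → Y · (1 + 0.14)^3
     ≈ Y · 1.4815

Percentage change = ((1 + 0.14)^3 − 1) × 100% ≈ 48.2%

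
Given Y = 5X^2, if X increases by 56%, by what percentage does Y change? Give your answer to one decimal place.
143.4%

For Y = 5X^2:
If X → X(1 + 0.56)
Then Y → Y · (1 + 0.56)^2
     = Y · 2.4336

Percentage change = ((1 + 0.56)^2 − 1) × 100% ≈ 143.4%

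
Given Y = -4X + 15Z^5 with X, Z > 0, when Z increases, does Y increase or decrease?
Y increases

Taking the partial derivative:
∂Y/∂Z = 75Z^4

∂Y/∂Z = 75Z^4 > 0 (assuming positive values)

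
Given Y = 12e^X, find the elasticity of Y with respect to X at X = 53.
Elasticity = 53

Elasticity = (dY/dX) · (X/Y)

dY/dX = 12·e^X
At X = 53: dY/dX = 12·e^53, Y = 12·e^53

Elasticity = (12·e^53) · (53 / (12·e^53)) = 53

Interpretation: for a small percentage change in X, the percentage change in Y is approximately 53.00 times as large.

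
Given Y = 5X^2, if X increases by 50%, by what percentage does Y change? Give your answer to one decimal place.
125.0%

For Y = 5X^2:
If X → X(1 + 0.5)
Then Y → Y · (1 + 0.5)^2
     = Y · 2.2500

Percentage change = ((1 + 0.5)^2 − 1) × 100% = 125.0%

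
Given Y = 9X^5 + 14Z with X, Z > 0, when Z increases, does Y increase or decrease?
Y increases

Taking the partial derivative:
∂Y/∂Z = 14

∂Y/∂Z = 14 > 0 (assuming positive values)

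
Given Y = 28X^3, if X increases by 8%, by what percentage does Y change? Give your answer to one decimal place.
26.0%

For Y = 28X^3:
If X → X(1 + 0.08)
Then Y → Y · (1 + 0.08)^3
     ≈ Y · 1.2597

Percentage change = ((1 + 0.08)^3 − 1) × 100% ≈ 26.0%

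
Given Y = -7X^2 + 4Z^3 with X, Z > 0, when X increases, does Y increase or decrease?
Y decreases

Taking the partial derivative:
∂Y/∂X = -14X

∂Y/∂X = -14X < 0 (assuming positive values)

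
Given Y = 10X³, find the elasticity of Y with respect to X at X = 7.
Elasticity = 3

Elasticity = (dY/dX) · (X/Y)

dY/dX = 30·X²
At X = 7: dY/dX = 1470, Y = 3430

Elasticity = 1470 · (7 / 3430) = 3

Interpretation: for a small percentage change in X, the percentage change in Y is approximately 3.00 times as large.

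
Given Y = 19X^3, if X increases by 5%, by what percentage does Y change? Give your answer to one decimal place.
15.8%

For Y = 19X^3:
If X → X(1 + 0.05)
Then Y → Y · (1 + 0.05)^3
     ≈ Y · 1.1576

Percentage change = ((1 + 0.05)^3 − 1) × 100% ≈ 15.8%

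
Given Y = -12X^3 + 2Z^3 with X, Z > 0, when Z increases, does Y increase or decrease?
Y increases

Taking the partial derivative:
∂Y/∂Z = 6Z^2

∂Y/∂Z = 6Z^2 > 0 (assuming positive values)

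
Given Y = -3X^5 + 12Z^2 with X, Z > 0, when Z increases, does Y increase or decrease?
Y increases

Taking the partial derivative:
∂Y/∂Z = 24Z

∂Y/∂Z = 24Z > 0 (assuming positive values)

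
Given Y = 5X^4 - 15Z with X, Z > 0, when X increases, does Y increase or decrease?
Y increases

Taking the partial derivative:
∂Y/∂X = 20X^3

∂Y/∂X = 20X^3 > 0 (assuming positive values)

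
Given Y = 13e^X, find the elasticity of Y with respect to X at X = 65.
Elasticity = 65

Elasticity = (dY/dX) · (X/Y)

dY/dX = 13·e^X
At X = 65: dY/dX = 13·e^65, Y = 13·e^65

Elasticity = (13·e^65) · (65 / (13·e^65)) = 65

Interpretation: for a small percentage change in X, the percentage change in Y is approximately 65.00 times as large.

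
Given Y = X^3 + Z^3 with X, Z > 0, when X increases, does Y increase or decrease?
Y increases

Taking the partial derivative:
∂Y/∂X = 3X^2

∂Y/∂X = 3X^2 > 0 (assuming positive values)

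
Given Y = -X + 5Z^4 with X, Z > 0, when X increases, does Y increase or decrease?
Y decreases

Taking the partial derivative:
∂Y/∂X = -1

∂Y/∂X = -1 < 0 (assuming positive values)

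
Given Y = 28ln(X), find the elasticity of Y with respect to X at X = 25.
Elasticity = 1/ln(25) ≈ 0.3107

Elasticity = (dY/dX) · (X/Y)

dY/dX = 28/X
At X = 25: dY/dX = 28/25, Y = 28·ln(25)

Elasticity = (28/25) · (25 / (28·ln(25))) = 1/ln(25) ≈ 0.3107

Interpretation: for a small percentage change in X, the percentage change in Y is approximately 0.31 times as large.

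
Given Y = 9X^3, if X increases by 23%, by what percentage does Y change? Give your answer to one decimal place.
86.1%

For Y = 9X^3:
If X → X(1 + 0.23)
Then Y → Y · (1 + 0.23)^3
     ≈ Y · 1.8609

Percentage change = ((1 + 0.23)^3 − 1) × 100% ≈ 86.1%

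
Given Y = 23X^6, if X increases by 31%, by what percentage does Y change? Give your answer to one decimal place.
405.4%

For Y = 23X^6:
If X → X(1 + 0.31)
Then Y → Y · (1 + 0.31)^6
     ≈ Y · 5.0539

Percentage change = ((1 + 0.31)^6 − 1) × 100% ≈ 405.4%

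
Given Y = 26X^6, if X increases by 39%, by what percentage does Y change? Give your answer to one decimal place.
621.3%

For Y = 26X^6:
If X → X(1 + 0.39)
Then Y → Y · (1 + 0.39)^6
     ≈ Y · 7.2125

Percentage change = ((1 + 0.39)^6 − 1) × 100% ≈ 621.3%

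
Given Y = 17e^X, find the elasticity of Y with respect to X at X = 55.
Elasticity = 55

Elasticity = (dY/dX) · (X/Y)

dY/dX = 17·e^X
At X = 55: dY/dX = 17·e^55, Y = 17·e^55

Elasticity = (17·e^55) · (55 / (17·e^55)) = 55

Interpretation: for a small percentage change in X, the percentage change in Y is approximately 55.00 times as large.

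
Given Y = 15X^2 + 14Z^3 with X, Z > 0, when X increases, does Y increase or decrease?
Y increases

Taking the partial derivative:
∂Y/∂X = 30X

∂Y/∂X = 30X > 0 (assuming positive values)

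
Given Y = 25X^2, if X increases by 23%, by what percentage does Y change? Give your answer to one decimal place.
51.3%

For Y = 25X^2:
If X → X(1 + 0.23)
Then Y → Y · (1 + 0.23)^2
     = Y · 1.5129

Percentage change = ((1 + 0.23)^2 − 1) × 100% ≈ 51.3%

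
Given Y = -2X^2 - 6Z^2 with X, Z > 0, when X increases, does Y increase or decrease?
Y decreases

Taking the partial derivative:
∂Y/∂X = -4X

∂Y/∂X = -4X < 0 (assuming positive values)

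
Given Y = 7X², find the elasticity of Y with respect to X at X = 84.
Elasticity = 2

Elasticity = (dY/dX) · (X/Y)

dY/dX = 14·X
At X = 84: dY/dX = 1176, Y = 49392

Elasticity = 1176 · (84 / 49392) = 2

Interpretation: for a small percentage change in X, the percentage change in Y is approximately 2.00 times as large.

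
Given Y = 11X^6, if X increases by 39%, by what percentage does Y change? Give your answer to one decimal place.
621.3%

For Y = 11X^6:
If X → X(1 + 0.39)
Then Y → Y · (1 + 0.39)^6
     ≈ Y · 7.2125

Percentage change = ((1 + 0.39)^6 − 1) × 100% ≈ 621.3%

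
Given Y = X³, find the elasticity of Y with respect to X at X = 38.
Elasticity = 3

Elasticity = (dY/dX) · (X/Y)

dY/dX = 3·X²
At X = 38: dY/dX = 4332, Y = 54872

Elasticity = 4332 · (38 / 54872) = 3

Interpretation: for a small percentage change in X, the percentage change in Y is approximately 3.00 times as large.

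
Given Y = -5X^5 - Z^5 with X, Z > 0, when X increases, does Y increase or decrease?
Y decreases

Taking the partial derivative:
∂Y/∂X = -25X^4

∂Y/∂X = -25X^4 < 0 (assuming positive values)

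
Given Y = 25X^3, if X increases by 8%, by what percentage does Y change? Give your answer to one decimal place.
26.0%

For Y = 25X^3:
If X → X(1 + 0.08)
Then Y → Y · (1 + 0.08)^3
     ≈ Y · 1.2597

Percentage change = ((1 + 0.08)^3 − 1) × 100% ≈ 26.0%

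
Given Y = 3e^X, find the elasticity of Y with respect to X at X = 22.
Elasticity = 22

Elasticity = (dY/dX) · (X/Y)

dY/dX = 3·e^X
At X = 22: dY/dX = 3·e^22, Y = 3·e^22

Elasticity = (3·e^22) · (22 / (3·e^22)) = 22

Interpretation: for a small percentage change in X, the percentage change in Y is approximately 22.00 times as large.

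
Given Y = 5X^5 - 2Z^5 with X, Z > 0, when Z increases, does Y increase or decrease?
Y decreases

Taking the partial derivative:
∂Y/∂Z = -10Z^4

∂Y/∂Z = -10Z^4 < 0 (assuming positive values)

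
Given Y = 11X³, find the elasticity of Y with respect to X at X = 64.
Elasticity = 3

Elasticity = (dY/dX) · (X/Y)

dY/dX = 33·X²
At X = 64: dY/dX = 135168, Y = 2883584

Elasticity = 135168 · (64 / 2883584) = 3

Interpretation: for a small percentage change in X, the percentage change in Y is approximately 3.00 times as large.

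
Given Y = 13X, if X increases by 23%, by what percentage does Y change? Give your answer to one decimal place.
23.0%

For Y = 13X:
If X → X(1 + 0.23)
Then Y → Y · (1 + 0.23)^1
     = Y · 1.2300

Percentage change = ((1 + 0.23)^1 − 1) × 100% = 23.0%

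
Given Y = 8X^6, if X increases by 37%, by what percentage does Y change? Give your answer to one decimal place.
561.2%

For Y = 8X^6:
If X → X(1 + 0.37)
Then Y → Y · (1 + 0.37)^6
     ≈ Y · 6.6119

Percentage change = ((1 + 0.37)^6 − 1) × 100% ≈ 561.2%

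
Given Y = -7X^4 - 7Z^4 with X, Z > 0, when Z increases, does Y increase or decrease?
Y decreases

Taking the partial derivative:
∂Y/∂Z = -28Z^3

∂Y/∂Z = -28Z^3 < 0 (assuming positive values)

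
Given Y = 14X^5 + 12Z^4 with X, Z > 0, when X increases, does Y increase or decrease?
Y increases

Taking the partial derivative:
∂Y/∂X = 70X^4

∂Y/∂X = 70X^4 > 0 (assuming positive values)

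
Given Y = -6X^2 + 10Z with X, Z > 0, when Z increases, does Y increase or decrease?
Y increases

Taking the partial derivative:
∂Y/∂Z = 10

∂Y/∂Z = 10 > 0 (assuming positive values)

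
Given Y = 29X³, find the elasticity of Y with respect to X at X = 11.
Elasticity = 3

Elasticity = (dY/dX) · (X/Y)

dY/dX = 87·X²
At X = 11: dY/dX = 10527, Y = 38599

Elasticity = 10527 · (11 / 38599) = 3

Interpretation: for a small percentage change in X, the percentage change in Y is approximately 3.00 times as large.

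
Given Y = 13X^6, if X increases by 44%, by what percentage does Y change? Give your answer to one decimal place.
791.6%

For Y = 13X^6:
If X → X(1 + 0.44)
Then Y → Y · (1 + 0.44)^6
     ≈ Y · 8.9161

Percentage change = ((1 + 0.44)^6 − 1) × 100% ≈ 791.6%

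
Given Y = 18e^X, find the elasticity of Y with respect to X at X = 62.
Elasticity = 62

Elasticity = (dY/dX) · (X/Y)

dY/dX = 18·e^X
At X = 62: dY/dX = 18·e^62, Y = 18·e^62

Elasticity = (18·e^62) · (62 / (18·e^62)) = 62

Interpretation: for a small percentage change in X, the percentage change in Y is approximately 62.00 times as large.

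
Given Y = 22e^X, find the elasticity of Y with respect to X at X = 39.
Elasticity = 39

Elasticity = (dY/dX) · (X/Y)

dY/dX = 22·e^X
At X = 39: dY/dX = 22·e^39, Y = 22·e^39

Elasticity = (22·e^39) · (39 / (22·e^39)) = 39

Interpretation: for a small percentage change in X, the percentage change in Y is approximately 39.00 times as large.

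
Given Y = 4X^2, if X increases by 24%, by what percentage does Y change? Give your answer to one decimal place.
53.8%

For Y = 4X^2:
If X → X(1 + 0.24)
Then Y → Y · (1 + 0.24)^2
     = Y · 1.5376

Percentage change = ((1 + 0.24)^2 − 1) × 100% ≈ 53.8%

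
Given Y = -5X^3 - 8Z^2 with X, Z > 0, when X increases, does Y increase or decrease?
Y decreases

Taking the partial derivative:
∂Y/∂X = -15X^2

∂Y/∂X = -15X^2 < 0 (assuming positive values)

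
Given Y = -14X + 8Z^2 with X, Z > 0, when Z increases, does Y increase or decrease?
Y increases

Taking the partial derivative:
∂Y/∂Z = 16Z

∂Y/∂Z = 16Z > 0 (assuming positive values)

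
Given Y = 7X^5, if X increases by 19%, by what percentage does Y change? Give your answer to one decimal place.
138.6%

For Y = 7X^5:
If X → X(1 + 0.19)
Then Y → Y · (1 + 0.19)^5
     ≈ Y · 2.3864

Percentage change = ((1 + 0.19)^5 − 1) × 100% ≈ 138.6%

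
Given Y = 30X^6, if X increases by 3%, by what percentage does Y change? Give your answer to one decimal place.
19.4%

For Y = 30X^6:
If X → X(1 + 0.03)
Then Y → Y · (1 + 0.03)^6
     ≈ Y · 1.1941

Percentage change = ((1 + 0.03)^6 − 1) × 100% ≈ 19.4%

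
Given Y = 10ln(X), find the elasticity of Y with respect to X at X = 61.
Elasticity = 1/ln(61) ≈ 0.2433

Elasticity = (dY/dX) · (X/Y)

dY/dX = 10/X
At X = 61: dY/dX = 10/61, Y = 10·ln(61)

Elasticity = (10/61) · (61 / (10·ln(61))) = 1/ln(61) ≈ 0.2433

Interpretation: for a small percentage change in X, the percentage change in Y is approximately 0.24 times as large.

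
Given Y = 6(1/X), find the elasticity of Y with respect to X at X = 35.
Elasticity = -1

Elasticity = (dY/dX) · (X/Y)

dY/dX = -6/X²
At X = 35: dY/dX = -6/1225, Y = 6/35

Elasticity = (-6/1225) · (35 / (6/35)) = -1

Interpretation: for a small percentage change in X, the percentage change in Y is approximately -1.00 times as large.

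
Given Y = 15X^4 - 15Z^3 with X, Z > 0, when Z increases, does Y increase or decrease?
Y decreases

Taking the partial derivative:
∂Y/∂Z = -45Z^2

∂Y/∂Z = -45Z^2 < 0 (assuming positive values)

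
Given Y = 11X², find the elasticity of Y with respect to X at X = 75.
Elasticity = 2

Elasticity = (dY/dX) · (X/Y)

dY/dX = 22·X
At X = 75: dY/dX = 1650, Y = 61875

Elasticity = 1650 · (75 / 61875) = 2

Interpretation: for a small percentage change in X, the percentage change in Y is approximately 2.00 times as large.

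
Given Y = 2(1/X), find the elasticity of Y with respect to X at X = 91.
Elasticity = -1

Elasticity = (dY/dX) · (X/Y)

dY/dX = -2/X²
At X = 91: dY/dX = -2/8281, Y = 2/91

Elasticity = (-2/8281) · (91 / (2/91)) = -1

Interpretation: for a small percentage change in X, the percentage change in Y is approximately -1.00 times as large.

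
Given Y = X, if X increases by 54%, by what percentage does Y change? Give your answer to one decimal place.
54.0%

For Y = X:
If X → X(1 + 0.54)
Then Y → Y · (1 + 0.54)^1
     = Y · 1.5400

Percentage change = ((1 + 0.54)^1 − 1) × 100% = 54.0%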